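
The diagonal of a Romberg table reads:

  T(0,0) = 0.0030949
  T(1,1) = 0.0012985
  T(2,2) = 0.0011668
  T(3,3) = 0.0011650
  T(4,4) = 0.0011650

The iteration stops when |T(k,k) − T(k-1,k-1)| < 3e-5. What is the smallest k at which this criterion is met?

k = 3

|T(1,1) − T(0,0)| = 0.0017964 ≥ 3e-5
|T(2,2) − T(1,1)| = 0.0001317 ≥ 3e-5
|T(3,3) − T(2,2)| = 0.0000018 < 3e-5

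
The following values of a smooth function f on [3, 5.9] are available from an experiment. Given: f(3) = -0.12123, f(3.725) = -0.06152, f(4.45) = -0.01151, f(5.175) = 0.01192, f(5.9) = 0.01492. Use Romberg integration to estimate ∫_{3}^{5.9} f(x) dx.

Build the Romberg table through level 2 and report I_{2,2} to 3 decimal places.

I_{0,0} (trapezoid, 1 panel, h=2.9000): -0.15415
I_{1,0} (trapezoid, 2 panels, h=1.4500): -0.09376
I_{2,0} (trapezoid, 4 panels, h=0.7250): -0.08284
I_{1,1} = -0.09376 + (-0.09376 − (-0.15415))/3 = -0.07363
I_{2,1} = -0.08284 + (-0.08284 − (-0.09376))/3 = -0.07920
I_{2,2} = -0.07920 + (-0.07920 − (-0.07363))/15 = -0.07957

-0.080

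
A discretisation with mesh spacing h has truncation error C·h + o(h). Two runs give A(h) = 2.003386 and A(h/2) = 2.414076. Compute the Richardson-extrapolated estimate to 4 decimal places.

2.8248

Extrapolated value = (2·A(h/2) − A(h)) / (2 − 1)
= (2·2.414076 − 2.003386) / 1
= 2.824766 / 1 = 2.824766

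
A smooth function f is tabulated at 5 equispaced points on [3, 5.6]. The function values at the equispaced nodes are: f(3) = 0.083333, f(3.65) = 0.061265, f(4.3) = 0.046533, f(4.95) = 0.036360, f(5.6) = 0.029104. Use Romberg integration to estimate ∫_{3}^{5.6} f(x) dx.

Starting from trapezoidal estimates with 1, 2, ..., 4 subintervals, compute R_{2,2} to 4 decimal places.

0.1291

R_{0,0} (trapezoid, 1 panel, h=2.6000): 0.146168
R_{1,0} (trapezoid, 2 panels, h=1.3000): 0.133577
R_{2,0} (trapezoid, 4 panels, h=0.6500): 0.130245
R_{1,1} = 0.133577 + (0.133577 − 0.146168)/3 = 0.129380
R_{2,1} = 0.130245 + (0.130245 − 0.133577)/3 = 0.129134
R_{2,2} = 0.129134 + (0.129134 − 0.129380)/15 = 0.129118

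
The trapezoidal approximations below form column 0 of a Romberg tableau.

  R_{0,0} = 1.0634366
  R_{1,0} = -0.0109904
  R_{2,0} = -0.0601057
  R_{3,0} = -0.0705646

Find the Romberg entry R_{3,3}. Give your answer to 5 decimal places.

-0.07416

Richardson extrapolation on the trapezoidal column (denominator 4−1=3):
R_{1,1} = (4·(-0.0109904) − 1.0634366) / 3 = -0.3691327
R_{2,1} = -0.0601057 + (-0.0601057 − (-0.0109904))/3 = -0.0764775
R_{3,1} = (4·(-0.0705646) − (-0.0601057)) / 3 = -0.0740509
R_{2,2} = -0.0764775 + (-0.0764775 − (-0.3691327))/15 = -0.0569672
R_{3,2} = (16·(-0.0740509) − (-0.0764775)) / 15 = -0.0738891
R_{3,3} = -0.0738891 + (-0.0738891 − (-0.0569672))/63 = -0.0741577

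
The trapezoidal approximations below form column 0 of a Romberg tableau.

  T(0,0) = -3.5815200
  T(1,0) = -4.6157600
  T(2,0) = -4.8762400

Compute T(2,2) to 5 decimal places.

T(1,1) = (4·(-4.6157600) − (-3.5815200)) / 3 = -4.9605067
T(2,1) = -4.8762400 + (-4.8762400 − (-4.6157600))/3 = -4.9630667
T(2,2) = (16·(-4.9630667) − (-4.9605067)) / 15 = -4.9632374

-4.96324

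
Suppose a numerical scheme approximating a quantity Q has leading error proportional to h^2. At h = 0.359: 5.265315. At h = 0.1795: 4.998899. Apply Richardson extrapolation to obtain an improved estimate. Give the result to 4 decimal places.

4.9101

The leading error scales as h^2; refining by a factor of 2 reduces it by 2^2 = 4.
Extrapolated value = (4·A(h/2) − A(h)) / (4 − 1)
= (4·4.998899 − 5.265315) / 3
= 14.730281 / 3 = 4.910094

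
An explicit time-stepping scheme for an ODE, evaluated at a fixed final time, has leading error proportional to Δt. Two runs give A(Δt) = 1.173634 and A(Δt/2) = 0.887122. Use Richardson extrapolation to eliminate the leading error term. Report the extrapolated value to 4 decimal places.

0.6006

The leading error scales as Δt; refining by a factor of 2 reduces it by 2^1 = 2.
Extrapolated value = (2·A(Δt/2) − A(Δt)) / (2 − 1)
= (2·0.887122 − 1.173634) / 1
= 0.600610 / 1 = 0.600610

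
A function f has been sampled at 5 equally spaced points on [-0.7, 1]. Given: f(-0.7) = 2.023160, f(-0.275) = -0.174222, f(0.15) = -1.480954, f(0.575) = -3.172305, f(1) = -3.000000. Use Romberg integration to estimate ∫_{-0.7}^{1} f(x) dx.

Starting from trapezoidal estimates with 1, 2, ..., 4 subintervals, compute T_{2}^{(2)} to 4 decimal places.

-2.4876

T_{0}^{(0)} (trapezoid, 1 panel, h=1.7000): -0.830314
T_{1}^{(0)} (trapezoid, 2 panels, h=0.8500): -1.673968
T_{2}^{(0)} (trapezoid, 4 panels, h=0.4250): -2.259258
T_{1}^{(1)} = -1.673968 + (-1.673968 − (-0.830314))/3 = -1.955186
T_{2}^{(1)} = -2.259258 + (-2.259258 − (-1.673968))/3 = -2.454355
T_{2}^{(2)} = -2.454355 + (-2.454355 − (-1.955186))/15 = -2.487633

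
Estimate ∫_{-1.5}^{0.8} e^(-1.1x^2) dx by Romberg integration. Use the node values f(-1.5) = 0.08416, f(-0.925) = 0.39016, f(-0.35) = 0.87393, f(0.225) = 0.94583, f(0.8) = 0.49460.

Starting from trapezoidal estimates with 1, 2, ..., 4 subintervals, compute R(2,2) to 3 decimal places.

1.464

R(0,0) (trapezoid, 1 panel, h=2.3000): 0.66557
R(1,0) (trapezoid, 2 panels, h=1.1500): 1.33781
R(2,0) (trapezoid, 4 panels, h=0.5750): 1.43710
R(1,1) = 1.33781 + (1.33781 − 0.66557)/3 = 1.56189
R(2,1) = 1.43710 + (1.43710 − 1.33781)/3 = 1.47020
R(2,2) = 1.47020 + (1.47020 − 1.56189)/15 = 1.46409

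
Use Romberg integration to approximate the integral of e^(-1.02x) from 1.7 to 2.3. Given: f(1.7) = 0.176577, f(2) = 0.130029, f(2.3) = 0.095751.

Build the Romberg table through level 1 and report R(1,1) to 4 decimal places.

R(0,0) (trapezoid, 1 panel, h=0.6000): 0.081698
R(1,0) (trapezoid, 2 panels, h=0.3000): 0.079858
R(1,1) = 0.079858 + (0.079858 − 0.081698)/3 = 0.079245

0.0792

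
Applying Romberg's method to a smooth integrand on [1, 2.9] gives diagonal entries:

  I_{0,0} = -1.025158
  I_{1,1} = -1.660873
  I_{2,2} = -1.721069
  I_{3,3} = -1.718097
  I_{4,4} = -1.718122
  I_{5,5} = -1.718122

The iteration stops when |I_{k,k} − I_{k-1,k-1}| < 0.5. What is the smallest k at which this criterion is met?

|I_{1,1} − I_{0,0}| = 0.635715 ≥ 0.5
|I_{2,2} − I_{1,1}| = 0.060196 < 0.5

k = 2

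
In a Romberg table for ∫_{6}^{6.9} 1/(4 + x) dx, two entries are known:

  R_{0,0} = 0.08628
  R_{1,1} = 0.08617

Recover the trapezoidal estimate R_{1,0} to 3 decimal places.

0.086

From R_{1,1} = (4·R_{1,0} − R_{0,0})/3, solve for R_{1,0}:
4·R_{1,0} = 3·0.08617 + 0.08628 = 0.34479
R_{1,0} = 0.08620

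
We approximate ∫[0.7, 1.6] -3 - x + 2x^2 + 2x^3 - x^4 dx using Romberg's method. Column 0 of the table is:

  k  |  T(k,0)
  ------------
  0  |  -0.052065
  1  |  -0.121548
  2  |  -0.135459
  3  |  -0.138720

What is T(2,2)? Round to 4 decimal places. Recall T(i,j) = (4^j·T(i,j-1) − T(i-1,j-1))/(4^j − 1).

-0.1398

T(1,1) = -0.121548 + (-0.121548 − (-0.052065))/3 = -0.144709
T(2,1) = (4·(-0.135459) − (-0.121548)) / 3 = -0.140096
T(2,2) = (16·(-0.140096) − (-0.144709)) / 15 = -0.139788
(Column j=1 coincides with Simpson's rule on the same nodes.)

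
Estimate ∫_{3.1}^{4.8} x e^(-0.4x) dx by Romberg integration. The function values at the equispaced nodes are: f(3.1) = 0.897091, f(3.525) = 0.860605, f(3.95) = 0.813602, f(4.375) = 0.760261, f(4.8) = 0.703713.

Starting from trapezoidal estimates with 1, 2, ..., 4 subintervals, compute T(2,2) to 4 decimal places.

T(0,0) (trapezoid, 1 panel, h=1.7000): 1.360683
T(1,0) (trapezoid, 2 panels, h=0.8500): 1.371903
T(2,0) (trapezoid, 4 panels, h=0.4250): 1.374820
T(1,1) = 1.371903 + (1.371903 − 1.360683)/3 = 1.375643
T(2,1) = 1.374820 + (1.374820 − 1.371903)/3 = 1.375792
T(2,2) = 1.375792 + (1.375792 − 1.375643)/15 = 1.375802

1.3758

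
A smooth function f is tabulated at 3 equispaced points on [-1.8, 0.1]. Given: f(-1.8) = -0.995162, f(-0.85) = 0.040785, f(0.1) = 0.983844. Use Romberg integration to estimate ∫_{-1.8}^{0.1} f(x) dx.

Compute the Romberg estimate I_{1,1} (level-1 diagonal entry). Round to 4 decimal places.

0.0481

I_{0,0} (trapezoid, 1 panel, h=1.9000): -0.010752
I_{1,0} (trapezoid, 2 panels, h=0.9500): 0.033370
I_{1,1} = 0.033370 + (0.033370 − (-0.010752))/3 = 0.048077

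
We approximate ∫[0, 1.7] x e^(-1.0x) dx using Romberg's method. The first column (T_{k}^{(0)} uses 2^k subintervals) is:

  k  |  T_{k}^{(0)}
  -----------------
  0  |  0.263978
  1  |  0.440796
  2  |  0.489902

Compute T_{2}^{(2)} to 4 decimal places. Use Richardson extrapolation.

0.5067

Richardson extrapolation on the trapezoidal column (denominator 4−1=3):
T_{1}^{(1)} = 0.440796 + (0.440796 − 0.263978)/3 = 0.499735
T_{2}^{(1)} = (4·0.489902 − 0.440796) / 3 = 0.506271
T_{2}^{(2)} = 0.506271 + (0.506271 − 0.499735)/15 = 0.506707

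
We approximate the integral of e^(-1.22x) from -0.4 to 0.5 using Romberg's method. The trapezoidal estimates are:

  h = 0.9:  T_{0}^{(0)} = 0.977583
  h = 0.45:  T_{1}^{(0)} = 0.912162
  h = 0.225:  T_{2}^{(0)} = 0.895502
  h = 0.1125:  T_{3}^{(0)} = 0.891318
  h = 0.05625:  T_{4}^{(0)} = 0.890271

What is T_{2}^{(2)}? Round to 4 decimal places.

T_{1}^{(1)} = 0.912162 + (0.912162 − 0.977583)/3 = 0.890355
T_{2}^{(1)} = 0.895502 + (0.895502 − 0.912162)/3 = 0.889949
T_{2}^{(2)} = (16·0.889949 − 0.890355) / 15 = 0.889922
(Column j=1 coincides with Simpson's rule on the same nodes.)

0.8899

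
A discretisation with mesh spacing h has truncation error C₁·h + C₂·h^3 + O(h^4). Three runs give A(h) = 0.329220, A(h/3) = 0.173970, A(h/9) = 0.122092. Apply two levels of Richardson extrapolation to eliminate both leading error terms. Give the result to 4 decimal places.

0.0961

First eliminate the h term (factor 3^1 = 3):
  B₁ = (3·0.173970 − 0.329220)/2 = 0.096345
  B₂ = (3·0.122092 − 0.173970)/2 = 0.096153
Then eliminate the h^3 term (factor 3^3 = 27):
  (27·0.096153 − 0.096345)/26 = 0.096146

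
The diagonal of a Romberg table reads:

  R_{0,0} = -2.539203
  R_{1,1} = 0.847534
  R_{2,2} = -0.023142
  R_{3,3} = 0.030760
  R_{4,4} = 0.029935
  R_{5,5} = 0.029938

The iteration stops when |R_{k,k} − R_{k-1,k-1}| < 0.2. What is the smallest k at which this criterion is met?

|R_{1,1} − R_{0,0}| = 3.386737 ≥ 0.2
|R_{2,2} − R_{1,1}| = 0.870676 ≥ 0.2
|R_{3,3} − R_{2,2}| = 0.053902 < 0.2

k = 3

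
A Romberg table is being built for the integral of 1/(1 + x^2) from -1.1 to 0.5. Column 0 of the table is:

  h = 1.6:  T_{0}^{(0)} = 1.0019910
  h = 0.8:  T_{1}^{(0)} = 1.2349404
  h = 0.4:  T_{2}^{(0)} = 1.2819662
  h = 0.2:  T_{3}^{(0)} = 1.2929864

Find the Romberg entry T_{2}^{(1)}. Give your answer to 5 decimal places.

T_{2}^{(1)} = (4·1.2819662 − 1.2349404) / 3 = 1.2976415

1.29764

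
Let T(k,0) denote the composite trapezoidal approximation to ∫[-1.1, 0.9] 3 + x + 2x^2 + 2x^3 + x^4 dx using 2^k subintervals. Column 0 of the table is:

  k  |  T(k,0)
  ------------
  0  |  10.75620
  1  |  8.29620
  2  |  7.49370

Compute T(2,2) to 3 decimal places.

Richardson extrapolation on the trapezoidal column (denominator 4−1=3):
T(1,1) = (4·8.29620 − 10.75620) / 3 = 7.47620
T(2,1) = 7.49370 + (7.49370 − 8.29620)/3 = 7.22620
T(2,2) = 7.22620 + (7.22620 − 7.47620)/15 = 7.20953

7.210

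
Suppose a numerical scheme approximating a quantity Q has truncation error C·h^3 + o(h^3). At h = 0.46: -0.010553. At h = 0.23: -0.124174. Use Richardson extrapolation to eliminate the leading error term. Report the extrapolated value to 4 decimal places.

Extrapolated value = (8·A(h/2) − A(h)) / (8 − 1)
= (8·(-0.124174) − (-0.010553)) / 7
= -0.982839 / 7 = -0.140406

-0.1404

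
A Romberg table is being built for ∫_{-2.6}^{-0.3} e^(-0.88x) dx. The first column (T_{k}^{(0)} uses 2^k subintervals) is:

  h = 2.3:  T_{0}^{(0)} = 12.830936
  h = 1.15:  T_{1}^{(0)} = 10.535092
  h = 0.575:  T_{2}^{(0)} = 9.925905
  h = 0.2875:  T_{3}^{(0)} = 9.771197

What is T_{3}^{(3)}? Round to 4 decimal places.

T_{1}^{(1)} = (4·10.535092 − 12.830936) / 3 = 9.769811
T_{2}^{(1)} = (4·9.925905 − 10.535092) / 3 = 9.722843
T_{3}^{(1)} = 9.771197 + (9.771197 − 9.925905)/3 = 9.719628
T_{2}^{(2)} = (16·9.722843 − 9.769811) / 15 = 9.719712
T_{3}^{(2)} = (16·9.719628 − 9.722843) / 15 = 9.719414
T_{3}^{(3)} = 9.719414 + (9.719414 − 9.719712)/63 = 9.719409

9.7194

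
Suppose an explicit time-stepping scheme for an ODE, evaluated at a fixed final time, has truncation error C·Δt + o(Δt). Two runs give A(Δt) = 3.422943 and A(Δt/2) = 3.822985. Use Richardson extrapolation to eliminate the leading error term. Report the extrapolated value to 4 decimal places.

The leading error scales as Δt; refining by a factor of 2 reduces it by 2^1 = 2.
Extrapolated value = (2·A(Δt/2) − A(Δt)) / (2 − 1)
= (2·3.822985 − 3.422943) / 1
= 4.223027 / 1 = 4.223027

4.2230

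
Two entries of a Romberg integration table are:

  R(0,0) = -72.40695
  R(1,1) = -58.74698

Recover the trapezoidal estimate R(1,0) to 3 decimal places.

-62.162

From R(1,1) = (4·R(1,0) − R(0,0))/3, solve for R(1,0):
4·R(1,0) = 3·(-58.74698) + (-72.40695) = -248.64789
R(1,0) = -62.16197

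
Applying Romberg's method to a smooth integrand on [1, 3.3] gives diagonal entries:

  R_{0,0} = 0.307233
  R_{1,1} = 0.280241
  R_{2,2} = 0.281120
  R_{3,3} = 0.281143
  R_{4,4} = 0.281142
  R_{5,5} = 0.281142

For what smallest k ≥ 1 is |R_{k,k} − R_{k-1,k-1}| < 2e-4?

|R_{1,1} − R_{0,0}| = 0.026992 ≥ 2e-4
|R_{2,2} − R_{1,1}| = 0.000879 ≥ 2e-4
|R_{3,3} − R_{2,2}| = 0.000023 < 2e-4

k = 3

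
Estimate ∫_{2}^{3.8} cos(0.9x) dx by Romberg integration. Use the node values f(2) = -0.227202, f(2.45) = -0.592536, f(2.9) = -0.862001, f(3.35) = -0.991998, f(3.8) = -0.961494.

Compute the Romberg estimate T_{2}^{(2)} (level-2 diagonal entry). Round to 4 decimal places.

-1.3874

T_{0}^{(0)} (trapezoid, 1 panel, h=1.8000): -1.069826
T_{1}^{(0)} (trapezoid, 2 panels, h=0.9000): -1.310714
T_{2}^{(0)} (trapezoid, 4 panels, h=0.4500): -1.368397
T_{1}^{(1)} = -1.310714 + (-1.310714 − (-1.069826))/3 = -1.391010
T_{2}^{(1)} = -1.368397 + (-1.368397 − (-1.310714))/3 = -1.387625
T_{2}^{(2)} = -1.387625 + (-1.387625 − (-1.391010))/15 = -1.387399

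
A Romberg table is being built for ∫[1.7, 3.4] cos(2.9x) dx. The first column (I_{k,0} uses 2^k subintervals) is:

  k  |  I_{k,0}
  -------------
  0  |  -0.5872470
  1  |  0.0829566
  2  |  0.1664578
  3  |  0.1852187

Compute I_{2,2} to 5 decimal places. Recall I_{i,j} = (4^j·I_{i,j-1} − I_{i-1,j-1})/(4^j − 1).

0.18682

I_{1,1} = (4·0.0829566 − (-0.5872470)) / 3 = 0.3063578
I_{2,1} = (4·0.1664578 − 0.0829566) / 3 = 0.1942915
I_{2,2} = (16·0.1942915 − 0.3063578) / 15 = 0.1868204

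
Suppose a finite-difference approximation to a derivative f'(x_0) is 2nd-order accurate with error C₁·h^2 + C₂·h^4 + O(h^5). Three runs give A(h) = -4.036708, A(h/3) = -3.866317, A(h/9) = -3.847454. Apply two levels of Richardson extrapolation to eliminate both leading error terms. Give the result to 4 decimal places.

-3.8451

First eliminate the h^2 term (factor 3^2 = 9):
  B₁ = (9·(-3.866317) − (-4.036708))/8 = -3.845018
  B₂ = (9·(-3.847454) − (-3.866317))/8 = -3.845096
Then eliminate the h^4 term (factor 3^4 = 81):
  (81·(-3.845096) − (-3.845018))/80 = -3.845097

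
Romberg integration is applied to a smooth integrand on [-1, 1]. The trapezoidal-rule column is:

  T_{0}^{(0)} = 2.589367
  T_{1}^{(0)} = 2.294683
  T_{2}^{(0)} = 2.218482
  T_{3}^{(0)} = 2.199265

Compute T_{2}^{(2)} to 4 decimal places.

2.1929

T_{1}^{(1)} = 2.294683 + (2.294683 − 2.589367)/3 = 2.196455
T_{2}^{(1)} = (4·2.218482 − 2.294683) / 3 = 2.193082
T_{2}^{(2)} = 2.193082 + (2.193082 − 2.196455)/15 = 2.192857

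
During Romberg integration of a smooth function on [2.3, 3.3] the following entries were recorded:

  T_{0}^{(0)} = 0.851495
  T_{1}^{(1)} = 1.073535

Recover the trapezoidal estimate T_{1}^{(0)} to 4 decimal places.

From T_{1}^{(1)} = (4·T_{1}^{(0)} − T_{0}^{(0)})/3, solve for T_{1}^{(0)}:
4·T_{1}^{(0)} = 3·1.073535 + 0.851495 = 4.072100
T_{1}^{(0)} = 1.018025

1.0180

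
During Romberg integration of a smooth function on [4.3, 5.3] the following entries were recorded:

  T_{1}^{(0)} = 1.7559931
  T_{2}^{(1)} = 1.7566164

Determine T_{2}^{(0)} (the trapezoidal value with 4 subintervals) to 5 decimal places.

1.75646

From T_{2}^{(1)} = (4·T_{2}^{(0)} − T_{1}^{(0)})/3, solve for T_{2}^{(0)}:
4·T_{2}^{(0)} = 3·1.7566164 + 1.7559931 = 7.0258423
T_{2}^{(0)} = 1.7564606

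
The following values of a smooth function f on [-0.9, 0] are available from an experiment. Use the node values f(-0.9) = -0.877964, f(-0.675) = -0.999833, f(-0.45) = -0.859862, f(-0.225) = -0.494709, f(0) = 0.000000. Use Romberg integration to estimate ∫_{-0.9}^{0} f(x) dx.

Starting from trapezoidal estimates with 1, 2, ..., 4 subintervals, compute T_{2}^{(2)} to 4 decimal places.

T_{0}^{(0)} (trapezoid, 1 panel, h=0.9000): -0.395084
T_{1}^{(0)} (trapezoid, 2 panels, h=0.4500): -0.584480
T_{2}^{(0)} (trapezoid, 4 panels, h=0.2250): -0.628512
T_{1}^{(1)} = -0.584480 + (-0.584480 − (-0.395084))/3 = -0.647612
T_{2}^{(1)} = -0.628512 + (-0.628512 − (-0.584480))/3 = -0.643189
T_{2}^{(2)} = -0.643189 + (-0.643189 − (-0.647612))/15 = -0.642894

-0.6429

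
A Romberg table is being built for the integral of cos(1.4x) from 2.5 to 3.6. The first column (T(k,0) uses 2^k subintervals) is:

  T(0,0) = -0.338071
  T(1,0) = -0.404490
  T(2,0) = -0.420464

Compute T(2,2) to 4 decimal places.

-0.4257

Richardson extrapolation on the trapezoidal column (denominator 4−1=3):
T(1,1) = (4·(-0.404490) − (-0.338071)) / 3 = -0.426630
T(2,1) = (4·(-0.420464) − (-0.404490)) / 3 = -0.425789
T(2,2) = (16·(-0.425789) − (-0.426630)) / 15 = -0.425733
(Column j=1 coincides with Simpson's rule on the same nodes.)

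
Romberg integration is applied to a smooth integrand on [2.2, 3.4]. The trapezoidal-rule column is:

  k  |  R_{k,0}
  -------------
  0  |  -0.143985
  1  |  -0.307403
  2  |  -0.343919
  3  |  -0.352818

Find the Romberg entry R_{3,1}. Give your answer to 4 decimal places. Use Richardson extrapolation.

R_{3,1} = (4·(-0.352818) − (-0.343919)) / 3 = -0.355784

-0.3558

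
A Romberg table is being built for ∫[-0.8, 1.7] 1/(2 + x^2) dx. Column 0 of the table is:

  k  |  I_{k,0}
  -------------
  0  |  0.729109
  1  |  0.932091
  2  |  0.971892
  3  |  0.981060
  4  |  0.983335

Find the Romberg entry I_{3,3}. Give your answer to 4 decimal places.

I_{1,1} = 0.932091 + (0.932091 − 0.729109)/3 = 0.999752
I_{2,1} = (4·0.971892 − 0.932091) / 3 = 0.985159
I_{3,1} = 0.981060 + (0.981060 − 0.971892)/3 = 0.984116
I_{2,2} = 0.985159 + (0.985159 − 0.999752)/15 = 0.984186
I_{3,2} = (16·0.984116 − 0.985159) / 15 = 0.984046
I_{3,3} = 0.984046 + (0.984046 − 0.984186)/63 = 0.984044

0.9840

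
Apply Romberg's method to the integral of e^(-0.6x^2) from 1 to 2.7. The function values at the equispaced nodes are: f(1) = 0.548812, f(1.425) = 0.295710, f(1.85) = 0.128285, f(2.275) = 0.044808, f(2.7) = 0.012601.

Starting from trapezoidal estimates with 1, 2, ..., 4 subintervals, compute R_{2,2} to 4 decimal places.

R_{0,0} (trapezoid, 1 panel, h=1.7000): 0.477201
R_{1,0} (trapezoid, 2 panels, h=0.8500): 0.347643
R_{2,0} (trapezoid, 4 panels, h=0.4250): 0.318542
R_{1,1} = 0.347643 + (0.347643 − 0.477201)/3 = 0.304457
R_{2,1} = 0.318542 + (0.318542 − 0.347643)/3 = 0.308842
R_{2,2} = 0.308842 + (0.308842 − 0.304457)/15 = 0.309134

0.3091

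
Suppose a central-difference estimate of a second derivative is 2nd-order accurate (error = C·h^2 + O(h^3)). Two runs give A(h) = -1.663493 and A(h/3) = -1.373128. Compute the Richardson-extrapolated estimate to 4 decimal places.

Extrapolated value = (9·A(h/3) − A(h)) / (9 − 1)
= (9·(-1.373128) − (-1.663493)) / 8
= -10.694659 / 8 = -1.336832

-1.3368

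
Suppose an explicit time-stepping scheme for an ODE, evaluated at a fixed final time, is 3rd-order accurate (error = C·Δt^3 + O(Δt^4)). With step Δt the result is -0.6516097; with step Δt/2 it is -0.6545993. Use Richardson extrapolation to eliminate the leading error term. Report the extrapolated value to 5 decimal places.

The leading error scales as Δt^3; refining by a factor of 2 reduces it by 2^3 = 8.
Extrapolated value = (8·A(Δt/2) − A(Δt)) / (8 − 1)
= (8·(-0.6545993) − (-0.6516097)) / 7
= -4.5851847 / 7 = -0.6550264

-0.65503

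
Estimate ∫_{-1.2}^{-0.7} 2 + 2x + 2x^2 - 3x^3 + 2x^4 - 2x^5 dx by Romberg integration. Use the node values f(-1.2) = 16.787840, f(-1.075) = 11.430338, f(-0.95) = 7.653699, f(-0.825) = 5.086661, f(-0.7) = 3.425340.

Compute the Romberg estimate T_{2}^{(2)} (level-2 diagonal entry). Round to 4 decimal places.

T_{0}^{(0)} (trapezoid, 1 panel, h=0.5000): 5.053295
T_{1}^{(0)} (trapezoid, 2 panels, h=0.2500): 4.440072
T_{2}^{(0)} (trapezoid, 4 panels, h=0.1250): 4.284661
T_{1}^{(1)} = 4.440072 + (4.440072 − 5.053295)/3 = 4.235664
T_{2}^{(1)} = 4.284661 + (4.284661 − 4.440072)/3 = 4.232857
T_{2}^{(2)} = 4.232857 + (4.232857 − 4.235664)/15 = 4.232670

4.2327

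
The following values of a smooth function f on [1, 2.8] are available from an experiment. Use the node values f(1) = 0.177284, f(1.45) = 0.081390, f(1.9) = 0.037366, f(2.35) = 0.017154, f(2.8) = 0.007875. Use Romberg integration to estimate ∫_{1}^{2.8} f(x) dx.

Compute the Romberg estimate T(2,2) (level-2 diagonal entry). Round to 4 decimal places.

0.0980

T(0,0) (trapezoid, 1 panel, h=1.8000): 0.166643
T(1,0) (trapezoid, 2 panels, h=0.9000): 0.116951
T(2,0) (trapezoid, 4 panels, h=0.4500): 0.102820
T(1,1) = 0.116951 + (0.116951 − 0.166643)/3 = 0.100387
T(2,1) = 0.102820 + (0.102820 − 0.116951)/3 = 0.098110
T(2,2) = 0.098110 + (0.098110 − 0.100387)/15 = 0.097958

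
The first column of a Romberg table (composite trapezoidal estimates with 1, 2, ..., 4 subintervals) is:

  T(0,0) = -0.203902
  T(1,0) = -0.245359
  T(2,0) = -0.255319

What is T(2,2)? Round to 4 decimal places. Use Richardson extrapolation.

Richardson extrapolation on the trapezoidal column (denominator 4−1=3):
T(1,1) = (4·(-0.245359) − (-0.203902)) / 3 = -0.259178
T(2,1) = -0.255319 + (-0.255319 − (-0.245359))/3 = -0.258639
T(2,2) = (16·(-0.258639) − (-0.259178)) / 15 = -0.258603
(Column j=1 coincides with Simpson's rule on the same nodes.)

-0.2586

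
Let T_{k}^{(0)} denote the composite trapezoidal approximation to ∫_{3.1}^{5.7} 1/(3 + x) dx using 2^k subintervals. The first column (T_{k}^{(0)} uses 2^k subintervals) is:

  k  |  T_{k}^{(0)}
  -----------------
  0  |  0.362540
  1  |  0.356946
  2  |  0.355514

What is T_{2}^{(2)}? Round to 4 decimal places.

Richardson extrapolation on the trapezoidal column (denominator 4−1=3):
T_{1}^{(1)} = (4·0.356946 − 0.362540) / 3 = 0.355081
T_{2}^{(1)} = 0.355514 + (0.355514 − 0.356946)/3 = 0.355037
T_{2}^{(2)} = 0.355037 + (0.355037 − 0.355081)/15 = 0.355034

0.3550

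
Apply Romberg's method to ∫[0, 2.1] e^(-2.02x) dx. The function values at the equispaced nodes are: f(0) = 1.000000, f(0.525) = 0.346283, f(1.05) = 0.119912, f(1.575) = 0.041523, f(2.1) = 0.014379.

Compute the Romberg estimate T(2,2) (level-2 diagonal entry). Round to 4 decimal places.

0.4888

T(0,0) (trapezoid, 1 panel, h=2.1000): 1.065098
T(1,0) (trapezoid, 2 panels, h=1.0500): 0.658457
T(2,0) (trapezoid, 4 panels, h=0.5250): 0.532826
T(1,1) = 0.658457 + (0.658457 − 1.065098)/3 = 0.522910
T(2,1) = 0.532826 + (0.532826 − 0.658457)/3 = 0.490949
T(2,2) = 0.490949 + (0.490949 − 0.522910)/15 = 0.488818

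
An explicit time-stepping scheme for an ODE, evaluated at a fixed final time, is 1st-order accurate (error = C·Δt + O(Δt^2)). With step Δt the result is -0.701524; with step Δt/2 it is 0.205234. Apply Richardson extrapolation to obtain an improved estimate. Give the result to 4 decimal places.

The leading error scales as Δt; refining by a factor of 2 reduces it by 2^1 = 2.
Extrapolated value = (2·A(Δt/2) − A(Δt)) / (2 − 1)
= (2·0.205234 − (-0.701524)) / 1
= 1.111992 / 1 = 1.111992

1.1120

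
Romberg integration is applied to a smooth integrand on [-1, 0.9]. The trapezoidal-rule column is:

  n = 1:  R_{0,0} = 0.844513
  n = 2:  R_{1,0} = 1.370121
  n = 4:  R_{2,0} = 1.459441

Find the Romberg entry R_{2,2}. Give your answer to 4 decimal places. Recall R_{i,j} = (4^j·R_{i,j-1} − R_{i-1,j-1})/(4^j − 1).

Richardson extrapolation on the trapezoidal column (denominator 4−1=3):
R_{1,1} = (4·1.370121 − 0.844513) / 3 = 1.545324
R_{2,1} = 1.459441 + (1.459441 − 1.370121)/3 = 1.489214
R_{2,2} = (16·1.489214 − 1.545324) / 15 = 1.485473
(Column j=1 coincides with Simpson's rule on the same nodes.)

1.4855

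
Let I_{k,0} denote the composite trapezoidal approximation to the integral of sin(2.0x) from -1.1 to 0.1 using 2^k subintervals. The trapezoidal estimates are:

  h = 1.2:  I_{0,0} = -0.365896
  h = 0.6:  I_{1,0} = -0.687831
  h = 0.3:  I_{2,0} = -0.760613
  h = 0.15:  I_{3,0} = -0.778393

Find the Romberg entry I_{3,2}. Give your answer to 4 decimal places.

-0.7843

I_{2,1} = (4·(-0.760613) − (-0.687831)) / 3 = -0.784874
I_{3,1} = (4·(-0.778393) − (-0.760613)) / 3 = -0.784320
I_{3,2} = (16·(-0.784320) − (-0.784874)) / 15 = -0.784283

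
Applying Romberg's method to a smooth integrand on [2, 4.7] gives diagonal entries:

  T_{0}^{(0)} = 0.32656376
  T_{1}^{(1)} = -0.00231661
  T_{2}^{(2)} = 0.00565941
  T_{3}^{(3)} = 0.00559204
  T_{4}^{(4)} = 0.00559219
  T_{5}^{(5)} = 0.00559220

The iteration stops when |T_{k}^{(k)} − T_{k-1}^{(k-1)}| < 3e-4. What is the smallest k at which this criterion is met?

|T_{1}^{(1)} − T_{0}^{(0)}| = 0.32888037 ≥ 3e-4
|T_{2}^{(2)} − T_{1}^{(1)}| = 0.00797602 ≥ 3e-4
|T_{3}^{(3)} − T_{2}^{(2)}| = 0.00006737 < 3e-4

k = 3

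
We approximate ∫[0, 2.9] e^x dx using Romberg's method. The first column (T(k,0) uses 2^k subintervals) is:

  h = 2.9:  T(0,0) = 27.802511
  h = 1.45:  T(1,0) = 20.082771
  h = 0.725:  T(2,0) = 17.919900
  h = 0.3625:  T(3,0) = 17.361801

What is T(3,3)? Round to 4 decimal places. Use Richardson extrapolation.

17.1742

T(1,1) = 20.082771 + (20.082771 − 27.802511)/3 = 17.509524
T(2,1) = (4·17.919900 − 20.082771) / 3 = 17.198943
T(3,1) = (4·17.361801 − 17.919900) / 3 = 17.175768
T(2,2) = (16·17.198943 − 17.509524) / 15 = 17.178238
T(3,2) = 17.175768 + (17.175768 − 17.198943)/15 = 17.174223
T(3,3) = 17.174223 + (17.174223 − 17.178238)/63 = 17.174159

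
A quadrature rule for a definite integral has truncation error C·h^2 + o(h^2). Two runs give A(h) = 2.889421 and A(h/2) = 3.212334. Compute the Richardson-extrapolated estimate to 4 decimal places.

3.3200

The leading error scales as h^2; refining by a factor of 2 reduces it by 2^2 = 4.
Extrapolated value = (4·A(h/2) − A(h)) / (4 − 1)
= (4·3.212334 − 2.889421) / 3
= 9.959915 / 3 = 3.319972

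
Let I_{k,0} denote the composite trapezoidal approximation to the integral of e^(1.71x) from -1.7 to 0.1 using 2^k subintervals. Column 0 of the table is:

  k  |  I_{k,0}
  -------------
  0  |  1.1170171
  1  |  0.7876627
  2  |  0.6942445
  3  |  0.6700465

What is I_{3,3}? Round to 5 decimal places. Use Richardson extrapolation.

0.66190

I_{1,1} = (4·0.7876627 − 1.1170171) / 3 = 0.6778779
I_{2,1} = 0.6942445 + (0.6942445 − 0.7876627)/3 = 0.6631051
I_{3,1} = (4·0.6700465 − 0.6942445) / 3 = 0.6619805
I_{2,2} = 0.6631051 + (0.6631051 − 0.6778779)/15 = 0.6621202
I_{3,2} = 0.6619805 + (0.6619805 − 0.6631051)/15 = 0.6619055
I_{3,3} = (64·0.6619055 − 0.6621202) / 63 = 0.6619021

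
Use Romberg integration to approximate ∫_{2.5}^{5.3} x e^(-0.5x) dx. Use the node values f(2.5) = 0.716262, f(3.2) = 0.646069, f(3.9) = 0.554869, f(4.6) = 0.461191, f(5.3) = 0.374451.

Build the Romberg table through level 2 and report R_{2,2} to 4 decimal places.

R_{0,0} (trapezoid, 1 panel, h=2.8000): 1.526998
R_{1,0} (trapezoid, 2 panels, h=1.4000): 1.540316
R_{2,0} (trapezoid, 4 panels, h=0.7000): 1.545240
R_{1,1} = 1.540316 + (1.540316 − 1.526998)/3 = 1.544755
R_{2,1} = 1.545240 + (1.545240 − 1.540316)/3 = 1.546881
R_{2,2} = 1.546881 + (1.546881 − 1.544755)/15 = 1.547023

1.5470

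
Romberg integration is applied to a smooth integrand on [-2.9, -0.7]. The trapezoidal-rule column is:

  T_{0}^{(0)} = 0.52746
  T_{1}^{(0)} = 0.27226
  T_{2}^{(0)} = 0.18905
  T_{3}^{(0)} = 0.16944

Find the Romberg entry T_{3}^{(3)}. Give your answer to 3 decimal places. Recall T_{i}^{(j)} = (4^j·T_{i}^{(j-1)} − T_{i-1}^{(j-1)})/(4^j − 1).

Richardson extrapolation on the trapezoidal column (denominator 4−1=3):
T_{1}^{(1)} = (4·0.27226 − 0.52746) / 3 = 0.18719
T_{2}^{(1)} = 0.18905 + (0.18905 − 0.27226)/3 = 0.16131
T_{3}^{(1)} = (4·0.16944 − 0.18905) / 3 = 0.16290
T_{2}^{(2)} = (16·0.16131 − 0.18719) / 15 = 0.15958
T_{3}^{(2)} = (16·0.16290 − 0.16131) / 15 = 0.16301
T_{3}^{(3)} = 0.16301 + (0.16301 − 0.15958)/63 = 0.16306
(Column j=1 coincides with Simpson's rule on the same nodes.)

0.163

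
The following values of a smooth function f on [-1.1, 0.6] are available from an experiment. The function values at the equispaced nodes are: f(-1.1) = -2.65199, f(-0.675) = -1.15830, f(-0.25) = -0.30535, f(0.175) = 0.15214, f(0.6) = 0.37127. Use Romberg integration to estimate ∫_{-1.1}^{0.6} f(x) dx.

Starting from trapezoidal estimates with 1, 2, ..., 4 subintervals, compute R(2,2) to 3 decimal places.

-0.979

R(0,0) (trapezoid, 1 panel, h=1.7000): -1.93861
R(1,0) (trapezoid, 2 panels, h=0.8500): -1.22885
R(2,0) (trapezoid, 4 panels, h=0.4250): -1.04204
R(1,1) = -1.22885 + (-1.22885 − (-1.93861))/3 = -0.99226
R(2,1) = -1.04204 + (-1.04204 − (-1.22885))/3 = -0.97977
R(2,2) = -0.97977 + (-0.97977 − (-0.99226))/15 = -0.97894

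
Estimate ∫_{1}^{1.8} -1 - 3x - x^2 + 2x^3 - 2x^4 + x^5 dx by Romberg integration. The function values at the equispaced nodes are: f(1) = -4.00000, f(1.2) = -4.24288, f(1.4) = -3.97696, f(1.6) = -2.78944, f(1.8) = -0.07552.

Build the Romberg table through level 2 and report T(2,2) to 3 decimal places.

T(0,0) (trapezoid, 1 panel, h=0.8000): -1.63021
T(1,0) (trapezoid, 2 panels, h=0.4000): -2.40589
T(2,0) (trapezoid, 4 panels, h=0.2000): -2.60941
T(1,1) = -2.40589 + (-2.40589 − (-1.63021))/3 = -2.66445
T(2,1) = -2.60941 + (-2.60941 − (-2.40589))/3 = -2.67725
T(2,2) = -2.67725 + (-2.67725 − (-2.66445))/15 = -2.67810

-2.678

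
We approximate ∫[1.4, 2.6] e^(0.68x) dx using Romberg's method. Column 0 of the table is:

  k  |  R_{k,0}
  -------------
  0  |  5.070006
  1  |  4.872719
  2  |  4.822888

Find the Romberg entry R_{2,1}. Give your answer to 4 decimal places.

4.8063

Richardson extrapolation on the trapezoidal column (denominator 4−1=3):
R_{2,1} = (4·4.822888 − 4.872719) / 3 = 4.806278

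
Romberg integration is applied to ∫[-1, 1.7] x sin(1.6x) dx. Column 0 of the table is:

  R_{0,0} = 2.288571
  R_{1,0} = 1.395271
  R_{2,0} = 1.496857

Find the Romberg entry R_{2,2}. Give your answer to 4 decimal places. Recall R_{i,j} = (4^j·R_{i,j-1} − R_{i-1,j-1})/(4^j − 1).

Richardson extrapolation on the trapezoidal column (denominator 4−1=3):
R_{1,1} = (4·1.395271 − 2.288571) / 3 = 1.097504
R_{2,1} = (4·1.496857 − 1.395271) / 3 = 1.530719
R_{2,2} = (16·1.530719 − 1.097504) / 15 = 1.559600

1.5596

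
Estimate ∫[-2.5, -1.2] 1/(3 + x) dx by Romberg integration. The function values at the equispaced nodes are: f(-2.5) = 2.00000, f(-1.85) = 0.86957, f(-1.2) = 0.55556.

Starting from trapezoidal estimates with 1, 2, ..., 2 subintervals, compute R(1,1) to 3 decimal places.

R(0,0) (trapezoid, 1 panel, h=1.3000): 1.66111
R(1,0) (trapezoid, 2 panels, h=0.6500): 1.39578
R(1,1) = 1.39578 + (1.39578 − 1.66111)/3 = 1.30734

1.307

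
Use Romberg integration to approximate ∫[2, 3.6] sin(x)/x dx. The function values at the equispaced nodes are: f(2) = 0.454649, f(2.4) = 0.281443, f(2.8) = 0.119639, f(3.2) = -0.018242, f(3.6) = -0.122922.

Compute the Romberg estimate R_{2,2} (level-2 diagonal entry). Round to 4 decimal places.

R_{0,0} (trapezoid, 1 panel, h=1.6000): 0.265382
R_{1,0} (trapezoid, 2 panels, h=0.8000): 0.228402
R_{2,0} (trapezoid, 4 panels, h=0.4000): 0.219481
R_{1,1} = 0.228402 + (0.228402 − 0.265382)/3 = 0.216075
R_{2,1} = 0.219481 + (0.219481 − 0.228402)/3 = 0.216507
R_{2,2} = 0.216507 + (0.216507 − 0.216075)/15 = 0.216536

0.2165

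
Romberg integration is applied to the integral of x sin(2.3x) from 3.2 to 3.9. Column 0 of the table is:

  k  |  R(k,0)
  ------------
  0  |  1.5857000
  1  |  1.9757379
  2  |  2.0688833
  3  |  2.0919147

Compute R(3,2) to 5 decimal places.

Richardson extrapolation on the trapezoidal column (denominator 4−1=3):
R(2,1) = 2.0688833 + (2.0688833 − 1.9757379)/3 = 2.0999318
R(3,1) = 2.0919147 + (2.0919147 − 2.0688833)/3 = 2.0995918
R(3,2) = 2.0995918 + (2.0995918 − 2.0999318)/15 = 2.0995691

2.09957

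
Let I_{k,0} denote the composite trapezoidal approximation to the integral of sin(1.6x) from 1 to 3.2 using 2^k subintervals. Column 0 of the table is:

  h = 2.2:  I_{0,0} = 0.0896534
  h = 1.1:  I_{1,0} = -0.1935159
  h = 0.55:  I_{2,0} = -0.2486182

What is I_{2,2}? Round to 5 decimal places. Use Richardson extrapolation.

I_{1,1} = (4·(-0.1935159) − 0.0896534) / 3 = -0.2879057
I_{2,1} = (4·(-0.2486182) − (-0.1935159)) / 3 = -0.2669856
I_{2,2} = -0.2669856 + (-0.2669856 − (-0.2879057))/15 = -0.2655909

-0.26559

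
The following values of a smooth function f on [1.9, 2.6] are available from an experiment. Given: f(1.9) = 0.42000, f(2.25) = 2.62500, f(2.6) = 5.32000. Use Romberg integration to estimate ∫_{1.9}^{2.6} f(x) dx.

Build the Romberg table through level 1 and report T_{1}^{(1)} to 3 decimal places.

T_{0}^{(0)} (trapezoid, 1 panel, h=0.7000): 2.00900
T_{1}^{(0)} (trapezoid, 2 panels, h=0.3500): 1.92325
T_{1}^{(1)} = 1.92325 + (1.92325 − 2.00900)/3 = 1.89467

1.895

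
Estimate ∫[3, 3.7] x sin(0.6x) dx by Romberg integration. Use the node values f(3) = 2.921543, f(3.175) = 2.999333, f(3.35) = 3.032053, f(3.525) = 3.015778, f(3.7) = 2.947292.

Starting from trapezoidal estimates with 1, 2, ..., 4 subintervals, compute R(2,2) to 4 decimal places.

2.0996

R(0,0) (trapezoid, 1 panel, h=0.7000): 2.054092
R(1,0) (trapezoid, 2 panels, h=0.3500): 2.088265
R(2,0) (trapezoid, 4 panels, h=0.1750): 2.096777
R(1,1) = 2.088265 + (2.088265 − 2.054092)/3 = 2.099656
R(2,1) = 2.096777 + (2.096777 − 2.088265)/3 = 2.099614
R(2,2) = 2.099614 + (2.099614 − 2.099656)/15 = 2.099611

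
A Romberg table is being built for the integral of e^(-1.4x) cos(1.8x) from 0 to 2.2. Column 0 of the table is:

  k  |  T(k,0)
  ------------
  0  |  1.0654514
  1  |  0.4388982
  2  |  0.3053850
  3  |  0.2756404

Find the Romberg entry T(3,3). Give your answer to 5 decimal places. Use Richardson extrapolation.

0.26610

T(1,1) = (4·0.4388982 − 1.0654514) / 3 = 0.2300471
T(2,1) = 0.3053850 + (0.3053850 − 0.4388982)/3 = 0.2608806
T(3,1) = (4·0.2756404 − 0.3053850) / 3 = 0.2657255
T(2,2) = (16·0.2608806 − 0.2300471) / 15 = 0.2629362
T(3,2) = (16·0.2657255 − 0.2608806) / 15 = 0.2660485
T(3,3) = (64·0.2660485 − 0.2629362) / 63 = 0.2660979
(Column j=1 coincides with Simpson's rule on the same nodes.)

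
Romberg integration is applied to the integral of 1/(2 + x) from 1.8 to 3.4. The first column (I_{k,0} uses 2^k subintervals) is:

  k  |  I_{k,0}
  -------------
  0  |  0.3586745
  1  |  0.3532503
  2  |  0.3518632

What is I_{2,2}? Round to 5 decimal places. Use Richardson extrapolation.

I_{1,1} = 0.3532503 + (0.3532503 − 0.3586745)/3 = 0.3514422
I_{2,1} = (4·0.3518632 − 0.3532503) / 3 = 0.3514008
I_{2,2} = 0.3514008 + (0.3514008 − 0.3514422)/15 = 0.3513980

0.35140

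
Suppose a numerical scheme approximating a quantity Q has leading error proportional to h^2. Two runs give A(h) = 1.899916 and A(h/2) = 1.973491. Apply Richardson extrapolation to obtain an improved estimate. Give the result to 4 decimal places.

1.9980

Extrapolated value = (4·A(h/2) − A(h)) / (4 − 1)
= (4·1.973491 − 1.899916) / 3
= 5.994048 / 3 = 1.998016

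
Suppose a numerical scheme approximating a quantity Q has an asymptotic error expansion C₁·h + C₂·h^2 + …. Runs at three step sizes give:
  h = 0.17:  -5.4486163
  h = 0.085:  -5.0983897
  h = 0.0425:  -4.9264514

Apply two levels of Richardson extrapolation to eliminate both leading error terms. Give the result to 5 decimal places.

-4.75663

First eliminate the h term (factor 2^1 = 2):
  B₁ = (2·(-5.0983897) − (-5.4486163))/1 = -4.7481631
  B₂ = (2·(-4.9264514) − (-5.0983897))/1 = -4.7545131
Then eliminate the h^2 term (factor 2^2 = 4):
  (4·(-4.7545131) − (-4.7481631))/3 = -4.7566298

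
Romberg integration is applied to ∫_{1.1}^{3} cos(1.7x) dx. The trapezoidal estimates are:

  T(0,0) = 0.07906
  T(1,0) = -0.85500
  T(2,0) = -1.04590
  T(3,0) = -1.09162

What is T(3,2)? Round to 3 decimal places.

Richardson extrapolation on the trapezoidal column (denominator 4−1=3):
T(2,1) = -1.04590 + (-1.04590 − (-0.85500))/3 = -1.10953
T(3,1) = (4·(-1.09162) − (-1.04590)) / 3 = -1.10686
T(3,2) = -1.10686 + (-1.10686 − (-1.10953))/15 = -1.10668

-1.107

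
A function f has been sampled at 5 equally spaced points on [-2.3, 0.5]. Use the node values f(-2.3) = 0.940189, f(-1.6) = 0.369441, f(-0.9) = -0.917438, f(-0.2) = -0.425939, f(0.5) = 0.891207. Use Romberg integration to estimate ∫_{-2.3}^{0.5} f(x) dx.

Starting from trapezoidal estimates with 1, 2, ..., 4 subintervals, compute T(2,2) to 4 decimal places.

0.0001

T(0,0) (trapezoid, 1 panel, h=2.8000): 2.563954
T(1,0) (trapezoid, 2 panels, h=1.4000): -0.002436
T(2,0) (trapezoid, 4 panels, h=0.7000): -0.040767
T(1,1) = -0.002436 + (-0.002436 − 2.563954)/3 = -0.857899
T(2,1) = -0.040767 + (-0.040767 − (-0.002436))/3 = -0.053544
T(2,2) = -0.053544 + (-0.053544 − (-0.857899))/15 = 0.000080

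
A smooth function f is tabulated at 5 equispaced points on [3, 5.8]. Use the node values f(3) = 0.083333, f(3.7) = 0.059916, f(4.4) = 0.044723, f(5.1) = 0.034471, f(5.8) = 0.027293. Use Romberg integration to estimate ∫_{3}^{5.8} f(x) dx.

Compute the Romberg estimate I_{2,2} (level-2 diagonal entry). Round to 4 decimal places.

I_{0,0} (trapezoid, 1 panel, h=2.8000): 0.154876
I_{1,0} (trapezoid, 2 panels, h=1.4000): 0.140050
I_{2,0} (trapezoid, 4 panels, h=0.7000): 0.136096
I_{1,1} = 0.140050 + (0.140050 − 0.154876)/3 = 0.135108
I_{2,1} = 0.136096 + (0.136096 − 0.140050)/3 = 0.134778
I_{2,2} = 0.134778 + (0.134778 − 0.135108)/15 = 0.134756

0.1348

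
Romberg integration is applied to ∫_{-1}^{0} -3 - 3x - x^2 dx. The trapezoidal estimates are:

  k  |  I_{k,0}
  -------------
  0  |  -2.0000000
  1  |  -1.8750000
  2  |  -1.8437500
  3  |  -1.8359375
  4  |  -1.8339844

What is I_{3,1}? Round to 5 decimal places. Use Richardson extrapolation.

-1.83333

I_{3,1} = (4·(-1.8359375) − (-1.8437500)) / 3 = -1.8333333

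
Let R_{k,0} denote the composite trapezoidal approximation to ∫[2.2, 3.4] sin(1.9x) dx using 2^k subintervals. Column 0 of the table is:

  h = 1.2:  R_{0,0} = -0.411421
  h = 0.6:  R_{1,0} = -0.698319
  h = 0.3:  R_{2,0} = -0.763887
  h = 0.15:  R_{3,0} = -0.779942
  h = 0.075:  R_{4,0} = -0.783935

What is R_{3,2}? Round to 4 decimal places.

-0.7853

Richardson extrapolation on the trapezoidal column (denominator 4−1=3):
R_{2,1} = (4·(-0.763887) − (-0.698319)) / 3 = -0.785743
R_{3,1} = -0.779942 + (-0.779942 − (-0.763887))/3 = -0.785294
R_{3,2} = -0.785294 + (-0.785294 − (-0.785743))/15 = -0.785264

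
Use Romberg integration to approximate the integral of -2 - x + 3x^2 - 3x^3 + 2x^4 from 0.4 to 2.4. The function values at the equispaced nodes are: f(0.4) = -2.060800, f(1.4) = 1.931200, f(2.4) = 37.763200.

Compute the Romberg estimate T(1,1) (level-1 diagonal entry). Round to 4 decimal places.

T(0,0) (trapezoid, 1 panel, h=2.0000): 35.702400
T(1,0) (trapezoid, 2 panels, h=1.0000): 19.782400
T(1,1) = 19.782400 + (19.782400 − 35.702400)/3 = 14.475733

14.4757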